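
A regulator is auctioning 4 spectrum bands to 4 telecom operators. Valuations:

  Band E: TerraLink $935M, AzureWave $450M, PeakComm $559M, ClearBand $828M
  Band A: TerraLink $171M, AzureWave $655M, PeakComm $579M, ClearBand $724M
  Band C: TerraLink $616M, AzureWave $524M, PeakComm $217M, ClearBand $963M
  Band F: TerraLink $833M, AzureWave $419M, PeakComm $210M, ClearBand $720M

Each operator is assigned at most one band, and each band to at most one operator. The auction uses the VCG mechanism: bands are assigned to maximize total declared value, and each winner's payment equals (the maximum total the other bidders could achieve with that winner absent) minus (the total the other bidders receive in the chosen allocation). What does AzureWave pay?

Efficient allocation: TerraLink→Band F ($833M), AzureWave→Band A ($655M), PeakComm→Band E ($559M), ClearBand→Band C ($963M); total welfare W = $3010M.
AzureWave receives Band A at value $655M, so the others get W − 655 = $2355M.
Without AzureWave: best allocation of the remaining 3 bidders over all 4 bands is TerraLink→Band E ($935M), PeakComm→Band A ($579M), ClearBand→Band C ($963M), total $2477M.
VCG payment = (others' best without AzureWave) − (others' welfare with AzureWave) = 2477 − 2355 = $122M.

AzureWave pays $122M.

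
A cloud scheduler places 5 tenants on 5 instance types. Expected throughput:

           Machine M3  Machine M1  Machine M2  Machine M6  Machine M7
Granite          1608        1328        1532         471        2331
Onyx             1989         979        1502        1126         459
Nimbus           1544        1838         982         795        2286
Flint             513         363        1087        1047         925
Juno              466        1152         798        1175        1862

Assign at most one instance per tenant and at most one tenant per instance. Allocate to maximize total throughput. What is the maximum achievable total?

Maximum total: 8420 ops/s

This is the linear assignment problem.
Optimal: Granite→Machine M7 (2331 ops/s), Onyx→Machine M3 (1989 ops/s), Nimbus→Machine M1 (1838 ops/s), Flint→Machine M2 (1087 ops/s), Juno→Machine M6 (1175 ops/s) — total 2331+1989+1838+1087+1175 = 8420 ops/s.
Column-greedy (each instance in turn goes to its best remaining tenant) gives 7459 ops/s, worse by 961.
Swapping Granite↔Juno (Granite→Machine M6 471 ops/s, Juno→Machine M7 1862 ops/s) loses 1173.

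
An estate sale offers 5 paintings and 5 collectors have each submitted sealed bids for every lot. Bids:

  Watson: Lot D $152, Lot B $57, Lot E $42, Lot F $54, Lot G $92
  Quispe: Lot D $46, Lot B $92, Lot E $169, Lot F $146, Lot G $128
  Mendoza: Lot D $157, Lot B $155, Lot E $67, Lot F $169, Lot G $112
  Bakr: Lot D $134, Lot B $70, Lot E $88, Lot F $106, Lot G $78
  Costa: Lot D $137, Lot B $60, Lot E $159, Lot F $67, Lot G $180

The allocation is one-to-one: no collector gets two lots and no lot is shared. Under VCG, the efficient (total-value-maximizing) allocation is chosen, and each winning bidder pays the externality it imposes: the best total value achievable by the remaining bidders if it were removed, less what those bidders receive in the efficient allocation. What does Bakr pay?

Efficient allocation: Watson→Lot D ($152), Quispe→Lot E ($169), Mendoza→Lot B ($155), Bakr→Lot F ($106), Costa→Lot G ($180); total welfare W = $762.
Bakr receives Lot F at value $106, so the others get W − 106 = $656.
Without Bakr: best allocation of the remaining 4 bidders over all 5 lots is Watson→Lot D ($152), Quispe→Lot E ($169), Mendoza→Lot F ($169), Costa→Lot G ($180), total $670.
VCG payment = (others' best without Bakr) − (others' welfare with Bakr) = 670 − 656 = $14.

Bakr pays $14.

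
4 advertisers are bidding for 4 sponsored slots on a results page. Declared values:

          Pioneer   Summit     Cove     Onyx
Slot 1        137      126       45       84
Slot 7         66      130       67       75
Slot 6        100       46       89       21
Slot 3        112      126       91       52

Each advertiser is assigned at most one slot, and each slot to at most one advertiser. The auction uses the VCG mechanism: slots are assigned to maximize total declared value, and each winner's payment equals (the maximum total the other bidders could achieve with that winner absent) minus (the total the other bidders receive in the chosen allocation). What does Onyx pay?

Efficient allocation: Pioneer→Slot 1 ($137), Summit→Slot 3 ($126), Cove→Slot 6 ($89), Onyx→Slot 7 ($75); total welfare W = $427.
Onyx receives Slot 7 at value $75, so the others get W − 75 = $352.
Without Onyx: best allocation of the remaining 3 bidders over all 4 slots is Pioneer→Slot 1 ($137), Summit→Slot 7 ($130), Cove→Slot 3 ($91), total $358.
VCG payment = (others' best without Onyx) − (others' welfare with Onyx) = 358 − 352 = $6.

Onyx pays $6.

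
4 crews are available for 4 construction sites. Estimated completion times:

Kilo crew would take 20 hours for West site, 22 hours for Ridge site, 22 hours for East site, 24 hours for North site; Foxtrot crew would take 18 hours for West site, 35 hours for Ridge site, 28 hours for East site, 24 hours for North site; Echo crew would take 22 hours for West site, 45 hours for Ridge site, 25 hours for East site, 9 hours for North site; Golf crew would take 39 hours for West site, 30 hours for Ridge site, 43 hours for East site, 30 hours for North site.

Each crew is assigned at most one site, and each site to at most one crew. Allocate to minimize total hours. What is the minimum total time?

Optimal: Kilo crew→East site (22 hours), Foxtrot crew→West site (18 hours), Echo crew→North site (9 hours), Golf crew→Ridge site (30 hours) — total 22+18+9+30 = 79 hours.
Min-entry greedy (repeatedly take the single cheapest remaining cell) gives 92 hours, worse by 13.
Checked against all permutations: 79 hours is optimal.

Minimum total: 79 hours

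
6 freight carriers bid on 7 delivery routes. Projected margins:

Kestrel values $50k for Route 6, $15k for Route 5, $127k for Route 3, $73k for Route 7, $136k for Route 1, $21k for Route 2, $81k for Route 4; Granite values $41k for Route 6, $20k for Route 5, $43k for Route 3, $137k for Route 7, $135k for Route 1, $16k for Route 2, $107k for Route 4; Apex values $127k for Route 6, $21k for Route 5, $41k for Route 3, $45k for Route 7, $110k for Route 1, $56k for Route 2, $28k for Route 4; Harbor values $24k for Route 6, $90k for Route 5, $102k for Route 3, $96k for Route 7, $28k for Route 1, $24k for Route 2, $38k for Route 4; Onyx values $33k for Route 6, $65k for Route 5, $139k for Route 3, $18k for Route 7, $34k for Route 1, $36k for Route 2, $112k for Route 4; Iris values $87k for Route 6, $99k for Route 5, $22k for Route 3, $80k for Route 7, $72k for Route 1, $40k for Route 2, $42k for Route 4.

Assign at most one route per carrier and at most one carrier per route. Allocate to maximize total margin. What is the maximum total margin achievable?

Max total: $713k

Treat this as an assignment problem: match each carrier to one route.
Optimal: Kestrel→Route 1 ($136k), Granite→Route 7 ($137k), Apex→Route 6 ($127k), Harbor→Route 3 ($102k), Onyx→Route 4 ($112k), Iris→Route 5 ($99k) — total 136+137+127+102+112+99 = $713k.
Column-greedy (each route in turn goes to its best remaining carrier) gives $662k, worse by 51.
No other one-to-one assignment exceeds $713k.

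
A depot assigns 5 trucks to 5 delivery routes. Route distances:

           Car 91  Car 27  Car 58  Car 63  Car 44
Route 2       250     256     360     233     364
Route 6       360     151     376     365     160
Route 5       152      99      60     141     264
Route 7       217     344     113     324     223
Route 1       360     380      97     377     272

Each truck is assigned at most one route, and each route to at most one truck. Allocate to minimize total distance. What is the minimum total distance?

This is the linear assignment problem.
Optimal: Car 91→Route 7 (217 km), Car 27→Route 5 (99 km), Car 58→Route 1 (97 km), Car 63→Route 2 (233 km), Car 44→Route 6 (160 km) — total 217+99+97+233+160 = 806 km.
Row-greedy (each truck in turn takes its cheapest remaining route) gives 856 km, worse by 50.
Swapping Car 63↔Car 58 (Car 63→Route 1 377 km, Car 58→Route 2 360 km) adds 407.

Minimum total: 806 km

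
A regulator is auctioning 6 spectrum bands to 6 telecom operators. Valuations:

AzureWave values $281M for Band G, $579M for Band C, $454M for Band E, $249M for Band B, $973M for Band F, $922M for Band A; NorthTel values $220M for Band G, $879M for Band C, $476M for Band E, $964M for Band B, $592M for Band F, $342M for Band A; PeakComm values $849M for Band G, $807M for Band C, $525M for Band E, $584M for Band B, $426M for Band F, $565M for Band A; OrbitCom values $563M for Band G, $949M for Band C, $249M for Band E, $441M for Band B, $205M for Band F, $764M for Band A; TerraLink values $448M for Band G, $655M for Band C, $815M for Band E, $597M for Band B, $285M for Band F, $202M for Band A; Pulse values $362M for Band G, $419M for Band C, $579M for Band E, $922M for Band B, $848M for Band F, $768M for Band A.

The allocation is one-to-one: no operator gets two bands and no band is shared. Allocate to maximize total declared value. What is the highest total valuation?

Max total: $5347M

Optimal: AzureWave→Band A ($922M), NorthTel→Band B ($964M), PeakComm→Band G ($849M), OrbitCom→Band C ($949M), TerraLink→Band E ($815M), Pulse→Band F ($848M) — total 922+964+849+949+815+848 = $5347M.
Max-entry greedy (repeatedly take the single best remaining cell) gives $5318M, worse by 29.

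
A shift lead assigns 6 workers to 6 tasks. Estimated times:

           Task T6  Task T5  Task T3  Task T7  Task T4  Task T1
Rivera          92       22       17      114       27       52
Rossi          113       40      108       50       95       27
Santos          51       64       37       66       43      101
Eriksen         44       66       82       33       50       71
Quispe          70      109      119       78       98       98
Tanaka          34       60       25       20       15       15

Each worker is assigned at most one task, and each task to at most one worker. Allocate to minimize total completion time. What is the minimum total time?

This is a one-to-one assignment (minimum-cost bipartite matching).
Optimal: Rivera→Task T5 (22 min), Rossi→Task T1 (27 min), Santos→Task T3 (37 min), Eriksen→Task T7 (33 min), Quispe→Task T6 (70 min), Tanaka→Task T4 (15 min) — total 22+27+37+33+70+15 = 204 min.
Column-greedy (each task in turn goes to its cheapest remaining worker) gives 319 min, worse by 115.
Next-best assignment: Rivera→Task T3, Rossi→Task T5, Santos→Task T4, Eriksen→Task T7, Quispe→Task T6, Tanaka→Task T1 = 218 min.

Minimum total: 204 min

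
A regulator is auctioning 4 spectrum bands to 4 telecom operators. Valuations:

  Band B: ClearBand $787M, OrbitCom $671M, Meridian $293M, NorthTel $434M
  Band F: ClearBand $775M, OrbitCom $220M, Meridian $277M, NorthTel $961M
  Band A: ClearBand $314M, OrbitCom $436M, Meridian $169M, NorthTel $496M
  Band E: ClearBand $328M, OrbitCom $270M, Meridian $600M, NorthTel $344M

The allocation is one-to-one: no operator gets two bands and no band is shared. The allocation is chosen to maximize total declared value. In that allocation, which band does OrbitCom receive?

OrbitCom receives Band A.

Treat this as an assignment problem: match each operator to one band.
Optimal: ClearBand→Band B ($787M), OrbitCom→Band A ($436M), Meridian→Band E ($600M), NorthTel→Band F ($961M) — total 787+436+600+961 = $2784M.
Checked against all permutations: $2784M is optimal.
OrbitCom's own top band is Band B ($671M), but forcing OrbitCom→Band B and reassigning the rest optimally gives only $2546M — worse by 238.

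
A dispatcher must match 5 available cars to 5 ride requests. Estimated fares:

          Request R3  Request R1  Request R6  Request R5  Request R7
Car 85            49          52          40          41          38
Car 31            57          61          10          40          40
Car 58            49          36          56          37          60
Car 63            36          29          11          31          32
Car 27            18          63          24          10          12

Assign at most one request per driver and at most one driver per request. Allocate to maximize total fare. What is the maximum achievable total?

Optimal: Car 85→Request R6 ($40), Car 31→Request R3 ($57), Car 58→Request R7 ($60), Car 63→Request R5 ($31), Car 27→Request R1 ($63) — total 40+57+60+31+63 = $251.
Row-greedy (each driver in turn takes its best remaining request) gives $224, worse by 27.

Maximum total: $251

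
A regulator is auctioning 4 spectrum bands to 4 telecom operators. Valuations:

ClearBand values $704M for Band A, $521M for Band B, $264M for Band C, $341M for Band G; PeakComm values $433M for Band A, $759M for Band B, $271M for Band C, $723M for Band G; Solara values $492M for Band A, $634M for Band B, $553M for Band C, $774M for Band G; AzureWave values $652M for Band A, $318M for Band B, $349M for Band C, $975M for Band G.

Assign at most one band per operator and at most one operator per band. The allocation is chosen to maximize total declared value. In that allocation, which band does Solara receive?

Optimal: ClearBand→Band A ($704M), PeakComm→Band B ($759M), Solara→Band C ($553M), AzureWave→Band G ($975M) — total 704+759+553+975 = $2991M.
Row-greedy (each operator in turn takes its best remaining band) gives $2586M, worse by 405.
Next-best assignment: ClearBand→Band A, PeakComm→Band B, Solara→Band G, AzureWave→Band C = $2586M.
Checked against all permutations: $2991M is optimal.
Solara's own top band is Band G ($774M), but forcing Solara→Band G and reassigning the rest optimally gives only $2586M — worse by 405.

Solara receives Band C.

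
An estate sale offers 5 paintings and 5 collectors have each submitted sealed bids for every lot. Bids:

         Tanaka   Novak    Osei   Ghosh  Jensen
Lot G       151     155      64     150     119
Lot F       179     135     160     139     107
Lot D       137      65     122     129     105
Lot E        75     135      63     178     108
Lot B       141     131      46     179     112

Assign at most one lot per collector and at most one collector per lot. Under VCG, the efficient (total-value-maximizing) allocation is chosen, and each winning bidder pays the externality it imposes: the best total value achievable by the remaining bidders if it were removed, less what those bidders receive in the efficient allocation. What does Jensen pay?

Efficient allocation: Tanaka→Lot F ($179), Novak→Lot G ($155), Osei→Lot D ($122), Ghosh→Lot E ($178), Jensen→Lot B ($112); total welfare W = $746.
Jensen receives Lot B at value $112, so the others get W − 112 = $634.
Without Jensen: best allocation of the remaining 4 bidders over all 5 lots is Tanaka→Lot F ($179), Novak→Lot G ($155), Osei→Lot D ($122), Ghosh→Lot B ($179), total $635.
VCG payment = (others' best without Jensen) − (others' welfare with Jensen) = 635 − 634 = $1.

Jensen pays $1.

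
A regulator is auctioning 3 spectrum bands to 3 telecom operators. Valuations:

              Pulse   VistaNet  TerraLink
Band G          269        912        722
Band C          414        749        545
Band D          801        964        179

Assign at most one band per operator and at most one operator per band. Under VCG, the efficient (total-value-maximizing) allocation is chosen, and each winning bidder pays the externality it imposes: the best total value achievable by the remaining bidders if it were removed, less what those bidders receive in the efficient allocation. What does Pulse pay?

Pulse pays $215M.

Efficient allocation: Pulse→Band D ($801M), VistaNet→Band C ($749M), TerraLink→Band G ($722M); total welfare W = $2272M.
Pulse receives Band D at value $801M, so the others get W − 801 = $1471M.
Without Pulse: best allocation of the remaining 2 bidders over all 3 bands is VistaNet→Band D ($964M), TerraLink→Band G ($722M), total $1686M.
VCG payment = (others' best without Pulse) − (others' welfare with Pulse) = 1686 − 1471 = $215M.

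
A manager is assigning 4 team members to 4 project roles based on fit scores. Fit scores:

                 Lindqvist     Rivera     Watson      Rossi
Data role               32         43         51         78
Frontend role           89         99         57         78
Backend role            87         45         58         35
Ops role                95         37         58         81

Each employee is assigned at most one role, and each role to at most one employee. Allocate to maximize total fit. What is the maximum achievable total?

Max total: 330 pts

Optimal: Lindqvist→Ops role (95 pts), Rivera→Frontend role (99 pts), Watson→Backend role (58 pts), Rossi→Data role (78 pts) — total 95+99+58+78 = 330 pts.
Column-greedy (each role in turn goes to its best remaining employee) gives 322 pts, worse by 8.
Swapping Rossi↔Lindqvist (Rossi→Ops role 81 pts, Lindqvist→Data role 32 pts) loses 60.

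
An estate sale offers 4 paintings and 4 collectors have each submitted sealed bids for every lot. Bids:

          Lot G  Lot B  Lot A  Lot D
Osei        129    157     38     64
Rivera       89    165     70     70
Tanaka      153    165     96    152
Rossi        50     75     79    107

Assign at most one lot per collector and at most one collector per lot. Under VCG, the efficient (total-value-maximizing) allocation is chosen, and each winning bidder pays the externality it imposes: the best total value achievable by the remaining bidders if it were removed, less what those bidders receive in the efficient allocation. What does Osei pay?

Osei pays $29.

Efficient allocation: Osei→Lot G ($129), Rivera→Lot B ($165), Tanaka→Lot D ($152), Rossi→Lot A ($79); total welfare W = $525.
Osei receives Lot G at value $129, so the others get W − 129 = $396.
Without Osei: best allocation of the remaining 3 bidders over all 4 lots is Rivera→Lot B ($165), Tanaka→Lot G ($153), Rossi→Lot D ($107), total $425.
VCG payment = (others' best without Osei) − (others' welfare with Osei) = 425 − 396 = $29.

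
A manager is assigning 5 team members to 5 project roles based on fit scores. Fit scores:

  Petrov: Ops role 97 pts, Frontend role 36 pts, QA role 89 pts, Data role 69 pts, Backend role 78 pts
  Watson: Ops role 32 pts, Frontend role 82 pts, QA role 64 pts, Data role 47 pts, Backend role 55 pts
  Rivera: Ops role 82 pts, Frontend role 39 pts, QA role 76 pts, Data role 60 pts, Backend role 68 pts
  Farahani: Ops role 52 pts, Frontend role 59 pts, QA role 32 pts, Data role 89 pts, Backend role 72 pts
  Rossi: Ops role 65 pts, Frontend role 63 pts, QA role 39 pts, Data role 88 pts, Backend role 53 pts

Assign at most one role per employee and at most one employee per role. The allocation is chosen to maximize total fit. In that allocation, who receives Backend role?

Farahani receives Backend role.

Optimal: Petrov→Ops role (97 pts), Watson→Frontend role (82 pts), Rivera→QA role (76 pts), Farahani→Backend role (72 pts), Rossi→Data role (88 pts) — total 97+82+76+72+88 = 415 pts.
Row-greedy (each employee in turn takes its best remaining role) gives 397 pts, worse by 18.
Next-best assignment: Petrov→QA role, Watson→Frontend role, Rivera→Ops role, Farahani→Backend role, Rossi→Data role = 413 pts.
Farahani's own top role is Data role (89 pts), but forcing Farahani→Data role and reassigning the rest optimally gives only 397 pts — worse by 18.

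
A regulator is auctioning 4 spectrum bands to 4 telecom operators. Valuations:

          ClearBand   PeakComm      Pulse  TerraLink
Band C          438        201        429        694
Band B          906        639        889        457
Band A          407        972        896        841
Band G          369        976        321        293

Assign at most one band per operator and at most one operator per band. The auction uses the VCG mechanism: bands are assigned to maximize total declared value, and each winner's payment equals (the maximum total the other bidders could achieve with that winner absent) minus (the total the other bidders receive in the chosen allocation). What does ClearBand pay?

ClearBand pays $140M.

Efficient allocation: ClearBand→Band B ($906M), PeakComm→Band G ($976M), Pulse→Band A ($896M), TerraLink→Band C ($694M); total welfare W = $3472M.
ClearBand receives Band B at value $906M, so the others get W − 906 = $2566M.
Without ClearBand: best allocation of the remaining 3 bidders over all 4 bands is PeakComm→Band G ($976M), Pulse→Band B ($889M), TerraLink→Band A ($841M), total $2706M.
VCG payment = (others' best without ClearBand) − (others' welfare with ClearBand) = 2706 − 2566 = $140M.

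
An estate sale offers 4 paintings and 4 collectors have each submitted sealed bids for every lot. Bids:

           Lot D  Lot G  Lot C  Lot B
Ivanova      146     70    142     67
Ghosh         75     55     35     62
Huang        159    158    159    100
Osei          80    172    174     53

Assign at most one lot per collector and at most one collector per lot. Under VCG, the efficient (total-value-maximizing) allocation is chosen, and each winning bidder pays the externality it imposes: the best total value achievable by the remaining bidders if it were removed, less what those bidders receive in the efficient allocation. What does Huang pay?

Efficient allocation: Ivanova→Lot D ($146), Ghosh→Lot B ($62), Huang→Lot G ($158), Osei→Lot C ($174); total welfare W = $540.
Huang receives Lot G at value $158, so the others get W − 158 = $382.
Without Huang: best allocation of the remaining 3 bidders over all 4 lots is Ivanova→Lot C ($142), Ghosh→Lot D ($75), Osei→Lot G ($172), total $389.
VCG payment = (others' best without Huang) − (others' welfare with Huang) = 389 − 382 = $7.

Huang pays $7.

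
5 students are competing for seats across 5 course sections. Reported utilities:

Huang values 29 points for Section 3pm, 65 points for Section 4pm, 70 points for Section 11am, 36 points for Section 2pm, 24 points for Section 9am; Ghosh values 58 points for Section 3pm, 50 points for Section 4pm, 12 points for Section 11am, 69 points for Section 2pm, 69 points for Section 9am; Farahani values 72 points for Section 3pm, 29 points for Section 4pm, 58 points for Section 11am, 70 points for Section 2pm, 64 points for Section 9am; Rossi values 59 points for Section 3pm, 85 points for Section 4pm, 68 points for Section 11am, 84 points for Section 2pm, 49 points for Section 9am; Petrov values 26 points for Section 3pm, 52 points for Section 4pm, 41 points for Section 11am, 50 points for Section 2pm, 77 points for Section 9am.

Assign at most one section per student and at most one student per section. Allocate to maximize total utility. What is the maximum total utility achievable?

This is a one-to-one assignment (maximum-weight bipartite matching).
Optimal: Huang→Section 11am (70 points), Ghosh→Section 2pm (69 points), Farahani→Section 3pm (72 points), Rossi→Section 4pm (85 points), Petrov→Section 9am (77 points) — total 70+69+72+85+77 = 373 points.
Next-best assignment: Huang→Section 11am, Ghosh→Section 3pm, Farahani→Section 2pm, Rossi→Section 4pm, Petrov→Section 9am = 360 points.
Every other assignment is strictly worse.

Max total: 373 points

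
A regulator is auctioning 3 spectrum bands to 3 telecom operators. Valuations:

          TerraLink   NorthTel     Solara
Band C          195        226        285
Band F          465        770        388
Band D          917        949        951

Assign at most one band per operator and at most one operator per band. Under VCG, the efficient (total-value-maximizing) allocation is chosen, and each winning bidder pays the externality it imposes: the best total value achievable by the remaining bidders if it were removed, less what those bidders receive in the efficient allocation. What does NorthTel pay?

Efficient allocation: TerraLink→Band D ($917M), NorthTel→Band F ($770M), Solara→Band C ($285M); total welfare W = $1972M.
NorthTel receives Band F at value $770M, so the others get W − 770 = $1202M.
Without NorthTel: best allocation of the remaining 2 bidders over all 3 bands is TerraLink→Band F ($465M), Solara→Band D ($951M), total $1416M.
VCG payment = (others' best without NorthTel) − (others' welfare with NorthTel) = 1416 − 1202 = $214M.

NorthTel pays $214M.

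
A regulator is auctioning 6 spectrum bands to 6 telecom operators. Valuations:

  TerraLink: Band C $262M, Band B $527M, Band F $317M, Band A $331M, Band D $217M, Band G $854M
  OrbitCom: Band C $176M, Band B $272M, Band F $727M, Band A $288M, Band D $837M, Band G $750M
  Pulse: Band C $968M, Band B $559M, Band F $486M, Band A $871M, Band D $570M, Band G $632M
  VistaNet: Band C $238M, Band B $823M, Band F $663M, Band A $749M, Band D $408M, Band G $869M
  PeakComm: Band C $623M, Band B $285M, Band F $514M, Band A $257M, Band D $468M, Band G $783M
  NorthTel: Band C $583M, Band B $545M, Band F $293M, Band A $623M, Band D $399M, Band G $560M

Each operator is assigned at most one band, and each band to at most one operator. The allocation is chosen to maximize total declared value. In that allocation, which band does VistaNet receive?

VistaNet receives Band B.

Optimal: TerraLink→Band G ($854M), OrbitCom→Band D ($837M), Pulse→Band C ($968M), VistaNet→Band B ($823M), PeakComm→Band F ($514M), NorthTel→Band A ($623M) — total 854+837+968+823+514+623 = $4619M.
Column-greedy (each band in turn goes to its best remaining operator) gives $4463M, worse by 156.
Swapping TerraLink↔VistaNet (TerraLink→Band B $527M, VistaNet→Band G $869M) loses 281.
Every other assignment is strictly worse.
VistaNet's own top band is Band G ($869M), but forcing VistaNet→Band G and reassigning the rest optimally gives only $4338M — worse by 281.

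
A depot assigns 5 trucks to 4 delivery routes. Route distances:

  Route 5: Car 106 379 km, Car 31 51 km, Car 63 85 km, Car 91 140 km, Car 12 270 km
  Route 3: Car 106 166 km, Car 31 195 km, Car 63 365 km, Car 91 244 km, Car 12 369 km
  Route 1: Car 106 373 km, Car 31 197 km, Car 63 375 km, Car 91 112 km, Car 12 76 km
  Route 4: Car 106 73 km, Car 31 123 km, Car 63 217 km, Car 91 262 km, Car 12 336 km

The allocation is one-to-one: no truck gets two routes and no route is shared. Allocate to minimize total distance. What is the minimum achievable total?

Treat this as an assignment problem: match each truck to one route.
Optimal: Car 63→Route 5 (85 km), Car 31→Route 3 (195 km), Car 12→Route 1 (76 km), Car 106→Route 4 (73 km) — total 85+195+76+73 = 429 km.
Row-greedy (each truck in turn takes its cheapest remaining route) gives 601 km, worse by 172.
Next-best assignment: Car 31→Route 5, Car 91→Route 3, Car 12→Route 1, Car 106→Route 4 = 444 km.

Min total: 429 km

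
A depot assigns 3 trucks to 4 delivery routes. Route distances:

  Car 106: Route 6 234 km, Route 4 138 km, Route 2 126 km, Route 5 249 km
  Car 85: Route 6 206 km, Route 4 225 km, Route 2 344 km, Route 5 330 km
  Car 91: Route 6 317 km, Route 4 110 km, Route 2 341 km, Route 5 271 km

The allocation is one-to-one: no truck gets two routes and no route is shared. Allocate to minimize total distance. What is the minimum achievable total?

Minimum total: 442 km

Optimal: Car 106→Route 2 (126 km), Car 85→Route 6 (206 km), Car 91→Route 4 (110 km) — total 126+206+110 = 442 km.
Next-best assignment: Car 106→Route 5, Car 85→Route 6, Car 91→Route 4 = 565 km.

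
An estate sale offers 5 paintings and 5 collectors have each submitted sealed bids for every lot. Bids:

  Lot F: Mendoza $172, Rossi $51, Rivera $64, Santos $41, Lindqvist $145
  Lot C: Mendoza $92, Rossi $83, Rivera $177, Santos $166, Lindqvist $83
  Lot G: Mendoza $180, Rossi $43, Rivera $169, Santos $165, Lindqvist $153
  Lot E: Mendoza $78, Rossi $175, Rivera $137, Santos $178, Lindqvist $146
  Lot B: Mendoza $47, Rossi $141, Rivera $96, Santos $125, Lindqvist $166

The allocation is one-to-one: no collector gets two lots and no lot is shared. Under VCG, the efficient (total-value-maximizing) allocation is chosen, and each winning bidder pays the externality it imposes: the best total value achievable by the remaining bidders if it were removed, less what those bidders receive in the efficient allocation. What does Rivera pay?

Rivera pays $9.

Efficient allocation: Mendoza→Lot F ($172), Rossi→Lot E ($175), Rivera→Lot C ($177), Santos→Lot G ($165), Lindqvist→Lot B ($166); total welfare W = $855.
Rivera receives Lot C at value $177, so the others get W − 177 = $678.
Without Rivera: best allocation of the remaining 4 bidders over all 5 lots is Mendoza→Lot G ($180), Rossi→Lot E ($175), Santos→Lot C ($166), Lindqvist→Lot B ($166), total $687.
VCG payment = (others' best without Rivera) − (others' welfare with Rivera) = 687 − 678 = $9.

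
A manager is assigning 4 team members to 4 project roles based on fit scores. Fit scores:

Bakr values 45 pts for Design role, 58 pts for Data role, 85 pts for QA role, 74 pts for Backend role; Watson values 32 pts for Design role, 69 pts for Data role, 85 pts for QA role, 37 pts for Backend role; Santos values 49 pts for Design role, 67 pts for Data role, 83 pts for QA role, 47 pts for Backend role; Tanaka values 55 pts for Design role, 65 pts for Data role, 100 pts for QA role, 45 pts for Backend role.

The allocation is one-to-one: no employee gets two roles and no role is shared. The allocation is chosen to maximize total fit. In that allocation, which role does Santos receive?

Optimal: Bakr→Backend role (74 pts), Watson→Data role (69 pts), Santos→Design role (49 pts), Tanaka→QA role (100 pts) — total 74+69+49+100 = 292 pts.
Row-greedy (each employee in turn takes its best remaining role) gives 248 pts, worse by 44.
Next-best assignment: Bakr→Backend role, Watson→Data role, Santos→QA role, Tanaka→Design role = 281 pts.
Swapping Tanaka↔Santos (Tanaka→Design role 55 pts, Santos→QA role 83 pts) loses 11.
Every other assignment is strictly worse.
Santos's own top role is QA role (83 pts), but forcing Santos→QA role and reassigning the rest optimally gives only 281 pts — worse by 11.

Santos receives Design role.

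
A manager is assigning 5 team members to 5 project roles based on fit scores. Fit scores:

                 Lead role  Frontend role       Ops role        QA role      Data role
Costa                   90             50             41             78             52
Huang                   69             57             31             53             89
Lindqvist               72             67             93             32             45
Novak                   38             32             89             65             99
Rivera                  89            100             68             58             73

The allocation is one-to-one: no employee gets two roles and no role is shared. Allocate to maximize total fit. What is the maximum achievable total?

Max total: 439 pts

Optimal: Costa→QA role (78 pts), Huang→Lead role (69 pts), Lindqvist→Ops role (93 pts), Novak→Data role (99 pts), Rivera→Frontend role (100 pts) — total 78+69+93+99+100 = 439 pts.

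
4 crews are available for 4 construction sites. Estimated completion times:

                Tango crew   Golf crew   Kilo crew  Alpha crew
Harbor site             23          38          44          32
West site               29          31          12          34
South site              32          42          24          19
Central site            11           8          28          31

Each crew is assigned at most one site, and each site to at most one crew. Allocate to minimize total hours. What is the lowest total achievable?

Minimum total: 62 hours

This is a one-to-one assignment (minimum-cost bipartite matching).
Optimal: Tango crew→Harbor site (23 hours), Golf crew→Central site (8 hours), Kilo crew→West site (12 hours), Alpha crew→South site (19 hours) — total 23+8+12+19 = 62 hours.
Row-greedy (each crew in turn takes its cheapest remaining site) gives 98 hours, worse by 36.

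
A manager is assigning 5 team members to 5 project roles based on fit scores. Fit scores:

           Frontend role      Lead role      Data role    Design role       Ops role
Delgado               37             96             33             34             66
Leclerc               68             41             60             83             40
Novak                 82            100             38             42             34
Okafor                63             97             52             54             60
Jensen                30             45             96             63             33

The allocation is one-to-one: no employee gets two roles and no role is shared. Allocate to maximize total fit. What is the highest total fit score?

Maximum total: 424 pts

Optimal: Delgado→Ops role (66 pts), Leclerc→Design role (83 pts), Novak→Frontend role (82 pts), Okafor→Lead role (97 pts), Jensen→Data role (96 pts) — total 66+83+82+97+96 = 424 pts.
Max-entry greedy (repeatedly take the single best remaining cell) gives 408 pts, worse by 16.
Next-best assignment: Delgado→Lead role, Leclerc→Design role, Novak→Frontend role, Okafor→Ops role, Jensen→Data role = 417 pts.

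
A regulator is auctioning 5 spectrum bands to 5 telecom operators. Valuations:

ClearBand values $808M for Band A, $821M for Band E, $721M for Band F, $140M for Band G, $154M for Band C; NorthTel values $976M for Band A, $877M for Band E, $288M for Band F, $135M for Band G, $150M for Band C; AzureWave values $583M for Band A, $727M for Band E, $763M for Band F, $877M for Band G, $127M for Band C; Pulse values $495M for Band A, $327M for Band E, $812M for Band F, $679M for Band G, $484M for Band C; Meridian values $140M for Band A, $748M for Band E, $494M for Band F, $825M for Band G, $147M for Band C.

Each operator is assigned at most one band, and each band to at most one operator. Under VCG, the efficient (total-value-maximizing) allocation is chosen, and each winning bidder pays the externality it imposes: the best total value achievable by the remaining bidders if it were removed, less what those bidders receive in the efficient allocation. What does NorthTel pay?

Efficient allocation: ClearBand→Band E ($821M), NorthTel→Band A ($976M), AzureWave→Band F ($763M), Pulse→Band C ($484M), Meridian→Band G ($825M); total welfare W = $3869M.
NorthTel receives Band A at value $976M, so the others get W − 976 = $2893M.
Without NorthTel: best allocation of the remaining 4 bidders over all 5 bands is ClearBand→Band A ($808M), AzureWave→Band G ($877M), Pulse→Band F ($812M), Meridian→Band E ($748M), total $3245M.
VCG payment = (others' best without NorthTel) − (others' welfare with NorthTel) = 3245 − 2893 = $352M.

NorthTel pays $352M.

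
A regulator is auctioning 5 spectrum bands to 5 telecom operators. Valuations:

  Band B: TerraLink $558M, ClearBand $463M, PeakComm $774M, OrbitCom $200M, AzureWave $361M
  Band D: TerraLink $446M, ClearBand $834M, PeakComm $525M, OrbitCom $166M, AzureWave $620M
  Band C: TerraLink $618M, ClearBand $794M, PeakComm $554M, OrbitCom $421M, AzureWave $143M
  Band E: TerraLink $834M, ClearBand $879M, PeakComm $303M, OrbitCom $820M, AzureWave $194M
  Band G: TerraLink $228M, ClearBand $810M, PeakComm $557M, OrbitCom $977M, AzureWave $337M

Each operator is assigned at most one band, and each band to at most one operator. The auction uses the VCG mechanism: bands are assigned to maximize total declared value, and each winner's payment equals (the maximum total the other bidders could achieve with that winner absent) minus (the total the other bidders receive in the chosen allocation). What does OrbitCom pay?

OrbitCom pays $16M.

Efficient allocation: TerraLink→Band E ($834M), ClearBand→Band C ($794M), PeakComm→Band B ($774M), OrbitCom→Band G ($977M), AzureWave→Band D ($620M); total welfare W = $3999M.
OrbitCom receives Band G at value $977M, so the others get W − 977 = $3022M.
Without OrbitCom: best allocation of the remaining 4 bidders over all 5 bands is TerraLink→Band E ($834M), ClearBand→Band G ($810M), PeakComm→Band B ($774M), AzureWave→Band D ($620M), total $3038M.
VCG payment = (others' best without OrbitCom) − (others' welfare with OrbitCom) = 3038 − 3022 = $16M.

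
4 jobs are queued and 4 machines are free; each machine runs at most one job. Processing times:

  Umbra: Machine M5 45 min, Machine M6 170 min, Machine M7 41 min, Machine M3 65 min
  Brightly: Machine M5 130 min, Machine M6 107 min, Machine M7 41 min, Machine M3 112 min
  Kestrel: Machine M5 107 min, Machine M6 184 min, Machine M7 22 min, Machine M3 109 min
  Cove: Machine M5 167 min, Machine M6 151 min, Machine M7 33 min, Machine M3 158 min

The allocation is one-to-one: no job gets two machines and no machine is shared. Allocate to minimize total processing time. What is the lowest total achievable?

Minimum total: 294 min

Optimal: Umbra→Machine M5 (45 min), Brightly→Machine M6 (107 min), Kestrel→Machine M3 (109 min), Cove→Machine M7 (33 min) — total 45+107+109+33 = 294 min.
Min-entry greedy (repeatedly take the single cheapest remaining cell) gives 332 min, worse by 38.
Next-best assignment: Umbra→Machine M3, Brightly→Machine M6, Kestrel→Machine M5, Cove→Machine M7 = 312 min.
Swapping Umbra↔Brightly (Umbra→Machine M6 170 min, Brightly→Machine M5 130 min) adds 148.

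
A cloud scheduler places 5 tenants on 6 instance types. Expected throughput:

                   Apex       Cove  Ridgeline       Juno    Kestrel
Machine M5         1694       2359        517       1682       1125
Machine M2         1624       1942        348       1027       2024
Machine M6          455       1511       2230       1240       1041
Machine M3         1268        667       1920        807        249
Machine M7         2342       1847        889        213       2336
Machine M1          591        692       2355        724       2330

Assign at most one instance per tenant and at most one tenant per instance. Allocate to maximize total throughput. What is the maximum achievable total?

Maximum total: 10526 ops/s

Optimal: Apex→Machine M7 (2342 ops/s), Cove→Machine M2 (1942 ops/s), Ridgeline→Machine M6 (2230 ops/s), Juno→Machine M5 (1682 ops/s), Kestrel→Machine M1 (2330 ops/s) — total 2342+1942+2230+1682+2330 = 10526 ops/s.
Max-entry greedy (repeatedly take the single best remaining cell) gives 10320 ops/s, worse by 206.
Next-best assignment: Apex→Machine M7, Cove→Machine M5, Ridgeline→Machine M1, Juno→Machine M6, Kestrel→Machine M2 = 10320 ops/s.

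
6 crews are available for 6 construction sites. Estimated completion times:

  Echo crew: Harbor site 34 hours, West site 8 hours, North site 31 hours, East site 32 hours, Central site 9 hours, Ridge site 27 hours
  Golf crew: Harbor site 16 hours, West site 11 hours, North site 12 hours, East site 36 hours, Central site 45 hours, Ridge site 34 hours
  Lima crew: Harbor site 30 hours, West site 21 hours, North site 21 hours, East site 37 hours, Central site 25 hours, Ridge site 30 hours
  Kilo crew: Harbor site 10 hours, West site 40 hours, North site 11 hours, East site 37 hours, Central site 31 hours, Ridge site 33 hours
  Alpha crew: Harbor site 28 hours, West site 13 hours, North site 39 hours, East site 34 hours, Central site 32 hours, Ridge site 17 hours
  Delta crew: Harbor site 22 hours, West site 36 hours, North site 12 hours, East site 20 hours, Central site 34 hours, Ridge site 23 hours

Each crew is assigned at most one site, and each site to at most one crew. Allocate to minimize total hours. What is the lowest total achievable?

Minimum total: 88 hours

Optimal: Echo crew→Central site (9 hours), Golf crew→West site (11 hours), Lima crew→North site (21 hours), Kilo crew→Harbor site (10 hours), Alpha crew→Ridge site (17 hours), Delta crew→East site (20 hours) — total 9+11+21+10+17+20 = 88 hours.
Column-greedy (each site in turn goes to its cheapest remaining crew) gives 92 hours, worse by 4.
No other one-to-one assignment undercuts 88 hours.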